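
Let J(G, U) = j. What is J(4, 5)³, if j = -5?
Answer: -125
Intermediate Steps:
J(G, U) = -5
J(4, 5)³ = (-5)³ = -125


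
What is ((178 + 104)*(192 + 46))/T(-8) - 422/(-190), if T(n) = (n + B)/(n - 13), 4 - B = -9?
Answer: -26779073/95 ≈ -2.8189e+5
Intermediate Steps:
B = 13 (B = 4 - 1*(-9) = 4 + 9 = 13)
T(n) = (13 + n)/(-13 + n) (T(n) = (n + 13)/(n - 13) = (13 + n)/(-13 + n))
((178 + 104)*(192 + 46))/T(-8) - 422/(-190) = ((178 + 104)*(192 + 46))/(((13 - 8)/(-13 - 8))) - 422/(-190) = (282*238)/((5/(-21))) - 422*(-1/190) = 67116/((-1/21*5)) + 211/95 = 67116/(-5/21) + 211/95 = 67116*(-21/5) + 211/95 = -1409436/5 + 211/95 = -26779073/95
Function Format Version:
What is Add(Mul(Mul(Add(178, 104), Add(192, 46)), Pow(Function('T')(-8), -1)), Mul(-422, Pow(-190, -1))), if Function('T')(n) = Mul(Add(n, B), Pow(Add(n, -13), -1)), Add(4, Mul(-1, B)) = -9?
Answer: Rational(-26779073, 95) ≈ -2.8189e+5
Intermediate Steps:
B = 13 (B = Add(4, Mul(-1, -9)) = Add(4, 9) = 13)
Function('T')(n) = Mul(Pow(Add(-13, n), -1), Add(13, n)) (Function('T')(n) = Mul(Add(n, 13), Pow(Add(n, -13), -1)) = Mul(Add(13, n), Pow(Add(-13, n), -1)) = Mul(Pow(Add(-13, n), -1), Add(13, n)))
Add(Mul(Mul(Add(178, 104), Add(192, 46)), Pow(Function('T')(-8), -1)), Mul(-422, Pow(-190, -1))) = Add(Mul(Mul(Add(178, 104), Add(192, 46)), Pow(Mul(Pow(Add(-13, -8), -1), Add(13, -8)), -1)), Mul(-422, Pow(-190, -1))) = Add(Mul(Mul(282, 238), Pow(Mul(Pow(-21, -1), 5), -1)), Mul(-422, Rational(-1, 190))) = Add(Mul(67116, Pow(Mul(Rational(-1, 21), 5), -1)), Rational(211, 95)) = Add(Mul(67116, Pow(Rational(-5, 21), -1)), Rational(211, 95)) = Add(Mul(67116, Rational(-21, 5)), Rational(211, 95)) = Add(Rational(-1409436, 5), Rational(211, 95)) = Rational(-26779073, 95)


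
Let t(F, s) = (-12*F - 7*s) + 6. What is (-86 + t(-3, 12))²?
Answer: 16384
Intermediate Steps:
t(F, s) = 6 - 12*F - 7*s
(-86 + t(-3, 12))² = (-86 + (6 - 12*(-3) - 7*12))² = (-86 + (6 + 36 - 84))² = (-86 - 42)² = (-128)² = 16384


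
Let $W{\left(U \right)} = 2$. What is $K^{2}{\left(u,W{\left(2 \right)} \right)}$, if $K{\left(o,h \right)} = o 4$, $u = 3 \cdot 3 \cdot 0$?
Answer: $0$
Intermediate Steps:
$u = 0$ ($u = 9 \cdot 0 = 0$)
$K{\left(o,h \right)} = 4 o$
$K^{2}{\left(u,W{\left(2 \right)} \right)} = \left(4 \cdot 0\right)^{2} = 0^{2} = 0$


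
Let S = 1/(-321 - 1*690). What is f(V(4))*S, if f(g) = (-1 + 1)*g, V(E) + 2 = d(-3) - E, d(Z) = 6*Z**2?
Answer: 0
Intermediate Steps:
S = -1/1011 (S = 1/(-321 - 690) = 1/(-1011) = -1/1011 ≈ -0.00098912)
V(E) = 52 - E (V(E) = -2 + (6*(-3)**2 - E) = -2 + (6*9 - E) = -2 + (54 - E) = 52 - E)
f(g) = 0 (f(g) = 0*g = 0)
f(V(4))*S = 0*(-1/1011) = 0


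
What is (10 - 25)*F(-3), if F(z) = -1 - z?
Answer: -30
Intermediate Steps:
(10 - 25)*F(-3) = (10 - 25)*(-1 - 1*(-3)) = -15*(-1 + 3) = -15*2 = -30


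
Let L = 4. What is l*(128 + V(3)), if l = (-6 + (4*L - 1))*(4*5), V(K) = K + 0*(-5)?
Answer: 23580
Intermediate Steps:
V(K) = K (V(K) = K + 0 = K)
l = 180 (l = (-6 + (4*4 - 1))*(4*5) = (-6 + (16 - 1))*20 = (-6 + 15)*20 = 9*20 = 180)
l*(128 + V(3)) = 180*(128 + 3) = 180*131 = 23580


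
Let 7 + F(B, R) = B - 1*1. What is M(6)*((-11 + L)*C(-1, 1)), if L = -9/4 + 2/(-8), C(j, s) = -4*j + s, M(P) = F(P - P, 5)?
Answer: 540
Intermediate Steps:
F(B, R) = -8 + B (F(B, R) = -7 + (B - 1*1) = -7 + (B - 1) = -7 + (-1 + B) = -8 + B)
M(P) = -8 (M(P) = -8 + (P - P) = -8 + 0 = -8)
C(j, s) = s - 4*j
L = -5/2 (L = -9*1/4 + 2*(-1/8) = -9/4 - 1/4 = -5/2 ≈ -2.5000)
M(6)*((-11 + L)*C(-1, 1)) = -8*(-11 - 5/2)*(1 - 4*(-1)) = -(-108)*(1 + 4) = -(-108)*5 = -8*(-135/2) = 540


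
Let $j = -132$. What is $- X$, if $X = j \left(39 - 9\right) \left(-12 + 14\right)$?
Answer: $7920$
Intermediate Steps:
$X = -7920$ ($X = - 132 \left(39 - 9\right) \left(-12 + 14\right) = - 132 \cdot 30 \cdot 2 = \left(-132\right) 60 = -7920$)
$- X = \left(-1\right) \left(-7920\right) = 7920$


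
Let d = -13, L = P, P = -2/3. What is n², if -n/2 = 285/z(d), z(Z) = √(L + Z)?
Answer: -974700/41 ≈ -23773.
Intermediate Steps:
P = -⅔ (P = -2*⅓ = -⅔ ≈ -0.66667)
L = -⅔ ≈ -0.66667
z(Z) = √(-⅔ + Z)
n = 570*I*√123/41 (n = -570/(√(-6 + 9*(-13))/3) = -570/(√(-6 - 117)/3) = -570/(√(-123)/3) = -570/((I*√123)/3) = -570/(I*√123/3) = -570*(-I*√123/41) = -(-570)*I*√123/41 = 570*I*√123/41 ≈ 154.19*I)
n² = (570*I*√123/41)² = -974700/41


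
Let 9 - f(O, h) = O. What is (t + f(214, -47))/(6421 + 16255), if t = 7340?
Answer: 7135/22676 ≈ 0.31465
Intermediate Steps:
f(O, h) = 9 - O
(t + f(214, -47))/(6421 + 16255) = (7340 + (9 - 1*214))/(6421 + 16255) = (7340 + (9 - 214))/22676 = (7340 - 205)*(1/22676) = 7135*(1/22676) = 7135/22676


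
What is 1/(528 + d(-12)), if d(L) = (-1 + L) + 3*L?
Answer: 1/479 ≈ 0.0020877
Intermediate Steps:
d(L) = -1 + 4*L
1/(528 + d(-12)) = 1/(528 + (-1 + 4*(-12))) = 1/(528 + (-1 - 48)) = 1/(528 - 49) = 1/479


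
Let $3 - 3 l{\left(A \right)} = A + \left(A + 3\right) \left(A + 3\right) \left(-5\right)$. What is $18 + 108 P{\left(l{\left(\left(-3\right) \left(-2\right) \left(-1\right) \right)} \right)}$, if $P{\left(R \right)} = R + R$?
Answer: $3906$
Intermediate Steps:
$l{\left(A \right)} = 1 - \frac{A}{3} + \frac{5 \left(3 + A\right)^{2}}{3}$ ($l{\left(A \right)} = 1 - \frac{A + \left(A + 3\right) \left(A + 3\right) \left(-5\right)}{3} = 1 - \frac{A + \left(3 + A\right) \left(3 + A\right) \left(-5\right)}{3} = 1 - \frac{A + \left(3 + A\right)^{2} \left(-5\right)}{3} = 1 - \frac{A - 5 \left(3 + A\right)^{2}}{3} = 1 - \left(- \frac{5 \left(3 + A\right)^{2}}{3} + \frac{A}{3}\right) = 1 - \frac{A}{3} + \frac{5 \left(3 + A\right)^{2}}{3}$)
$P{\left(R \right)} = 2 R$
$18 + 108 P{\left(l{\left(\left(-3\right) \left(-2\right) \left(-1\right) \right)} \right)} = 18 + 108 \cdot 2 \left(1 - \frac{\left(-3\right) \left(-2\right) \left(-1\right)}{3} + \frac{5 \left(3 + \left(-3\right) \left(-2\right) \left(-1\right)\right)^{2}}{3}\right) = 18 + 108 \cdot 2 \left(1 - \frac{6 \left(-1\right)}{3} + \frac{5 \left(3 + 6 \left(-1\right)\right)^{2}}{3}\right) = 18 + 108 \cdot 2 \left(1 - -2 + \frac{5 \left(3 - 6\right)^{2}}{3}\right) = 18 + 108 \cdot 2 \left(1 + 2 + \frac{5 \left(-3\right)^{2}}{3}\right) = 18 + 108 \cdot 2 \left(1 + 2 + \frac{5}{3} \cdot 9\right) = 18 + 108 \cdot 2 \left(1 + 2 + 15\right) = 18 + 108 \cdot 2 \cdot 18 = 18 + 108 \cdot 36 = 18 + 3888 = 3906$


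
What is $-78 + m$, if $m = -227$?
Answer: $-305$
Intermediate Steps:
$-78 + m = -78 - 227 = -305$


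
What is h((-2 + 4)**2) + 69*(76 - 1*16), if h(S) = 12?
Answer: 4152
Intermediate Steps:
h((-2 + 4)**2) + 69*(76 - 1*16) = 12 + 69*(76 - 1*16) = 12 + 69*(76 - 16) = 12 + 69*60 = 12 + 4140 = 4152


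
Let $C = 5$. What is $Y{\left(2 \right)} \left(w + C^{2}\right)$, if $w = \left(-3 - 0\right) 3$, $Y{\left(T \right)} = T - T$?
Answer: $0$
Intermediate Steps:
$Y{\left(T \right)} = 0$
$w = -9$ ($w = \left(-3 + 0\right) 3 = \left(-3\right) 3 = -9$)
$Y{\left(2 \right)} \left(w + C^{2}\right) = 0 \left(-9 + 5^{2}\right) = 0 \left(-9 + 25\right) = 0 \cdot 16 = 0$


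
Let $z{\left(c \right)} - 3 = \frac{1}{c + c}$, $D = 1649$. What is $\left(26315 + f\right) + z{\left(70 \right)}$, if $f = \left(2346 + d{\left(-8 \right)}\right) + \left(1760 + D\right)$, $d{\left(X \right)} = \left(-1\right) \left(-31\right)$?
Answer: $\frac{4494561}{140} \approx 32104.0$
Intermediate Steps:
$z{\left(c \right)} = 3 + \frac{1}{2 c}$ ($z{\left(c \right)} = 3 + \frac{1}{c + c} = 3 + \frac{1}{2 c}$)
$d{\left(X \right)} = 31$
$f = 5786$ ($f = \left(2346 + 31\right) + \left(1760 + 1649\right) = 2377 + 3409 = 5786$)
$\left(26315 + f\right) + z{\left(70 \right)} = \left(26315 + 5786\right) + \left(3 + \frac{1}{2 \cdot 70}\right) = 32101 + \left(3 + \frac{1}{2} \cdot \frac{1}{70}\right) = 32101 + \left(3 + \frac{1}{140}\right) = 32101 + \frac{421}{140} = \frac{4494561}{140}$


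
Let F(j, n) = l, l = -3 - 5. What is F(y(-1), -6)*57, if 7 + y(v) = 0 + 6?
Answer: -456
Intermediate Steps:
y(v) = -1 (y(v) = -7 + (0 + 6) = -7 + 6 = -1)
l = -8
F(j, n) = -8
F(y(-1), -6)*57 = -8*57 = -456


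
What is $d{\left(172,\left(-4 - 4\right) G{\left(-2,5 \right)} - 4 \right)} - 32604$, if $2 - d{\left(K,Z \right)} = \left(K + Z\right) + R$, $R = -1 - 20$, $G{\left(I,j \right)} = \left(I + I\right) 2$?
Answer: $-32813$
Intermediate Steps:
$G{\left(I,j \right)} = 4 I$ ($G{\left(I,j \right)} = 2 I 2 = 4 I$)
$R = -21$ ($R = -1 - 20 = -21$)
$d{\left(K,Z \right)} = 23 - K - Z$ ($d{\left(K,Z \right)} = 2 - \left(\left(K + Z\right) - 21\right) = 2 - \left(-21 + K + Z\right) = 23 - K - Z$)
$d{\left(172,\left(-4 - 4\right) G{\left(-2,5 \right)} - 4 \right)} - 32604 = \left(23 - 172 - \left(\left(-4 - 4\right) 4 \left(-2\right) - 4\right)\right) - 32604 = \left(23 - 172 - \left(\left(-4 - 4\right) \left(-8\right) - 4\right)\right) - 32604 = \left(23 - 172 - \left(\left(-8\right) \left(-8\right) - 4\right)\right) - 32604 = \left(23 - 172 - \left(64 - 4\right)\right) - 32604 = \left(23 - 172 - 60\right) - 32604 = -209 - 32604 = -32813$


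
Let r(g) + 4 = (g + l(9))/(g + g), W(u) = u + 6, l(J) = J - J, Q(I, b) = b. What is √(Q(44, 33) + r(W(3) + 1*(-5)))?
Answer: √118/2 ≈ 5.4314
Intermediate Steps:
l(J) = 0
W(u) = 6 + u
r(g) = -7/2 (r(g) = -4 + (g + 0)/(g + g) = -4 + g/((2*g)) = -4 + g*(1/(2*g)) = -4 + ½ = -7/2)
√(Q(44, 33) + r(W(3) + 1*(-5))) = √(33 - 7/2) = √(59/2) = √118/2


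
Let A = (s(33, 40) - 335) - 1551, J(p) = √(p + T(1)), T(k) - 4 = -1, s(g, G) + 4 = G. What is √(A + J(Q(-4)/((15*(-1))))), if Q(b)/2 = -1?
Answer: √(-416250 + 15*√705)/15 ≈ 42.991*I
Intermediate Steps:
s(g, G) = -4 + G
Q(b) = -2 (Q(b) = 2*(-1) = -2)
T(k) = 3 (T(k) = 4 - 1 = 3)
J(p) = √(3 + p) (J(p) = √(p + 3) = √(3 + p))
A = -1850 (A = ((-4 + 40) - 335) - 1551 = (36 - 335) - 1551 = -299 - 1551 = -1850)
√(A + J(Q(-4)/((15*(-1))))) = √(-1850 + √(3 - 2/(15*(-1)))) = √(-1850 + √(3 - 2/(-15))) = √(-1850 + √(3 - 2*(-1/15))) = √(-1850 + √(3 + 2/15)) = √(-1850 + √(47/15)) = √(-1850 + √705/15)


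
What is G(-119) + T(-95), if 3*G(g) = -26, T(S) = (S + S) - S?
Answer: -311/3 ≈ -103.67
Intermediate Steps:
T(S) = S (T(S) = 2*S - S = S)
G(g) = -26/3 (G(g) = (⅓)*(-26) = -26/3)
G(-119) + T(-95) = -26/3 - 95 = -311/3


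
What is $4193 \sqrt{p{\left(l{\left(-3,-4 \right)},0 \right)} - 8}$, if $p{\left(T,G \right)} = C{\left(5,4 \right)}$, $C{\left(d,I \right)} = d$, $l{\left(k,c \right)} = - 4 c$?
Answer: $4193 i \sqrt{3} \approx 7262.5 i$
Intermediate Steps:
$p{\left(T,G \right)} = 5$
$4193 \sqrt{p{\left(l{\left(-3,-4 \right)},0 \right)} - 8} = 4193 \sqrt{5 - 8} = 4193 \sqrt{-3} = 4193 i \sqrt{3}$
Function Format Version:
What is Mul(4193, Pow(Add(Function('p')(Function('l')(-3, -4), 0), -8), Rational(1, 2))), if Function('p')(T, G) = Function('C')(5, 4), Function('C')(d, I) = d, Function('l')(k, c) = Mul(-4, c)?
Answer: Mul(4193, I, Pow(3, Rational(1, 2))) ≈ Mul(7262.5, I)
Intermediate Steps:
Function('p')(T, G) = 5
Mul(4193, Pow(Add(Function('p')(Function('l')(-3, -4), 0), -8), Rational(1, 2))) = Mul(4193, Pow(Add(5, -8), Rational(1, 2))) = Mul(4193, Pow(-3, Rational(1, 2))) = Mul(4193, Mul(I, Pow(3, Rational(1, 2)))) = Mul(4193, I, Pow(3, Rational(1, 2)))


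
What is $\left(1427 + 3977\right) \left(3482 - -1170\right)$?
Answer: $25139408$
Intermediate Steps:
$\left(1427 + 3977\right) \left(3482 - -1170\right) = 5404 \left(3482 + 1170\right) = 5404 \cdot 4652 = 25139408$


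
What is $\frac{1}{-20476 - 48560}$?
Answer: $- \frac{1}{69036} \approx -1.4485 \cdot 10^{-5}$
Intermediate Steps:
$\frac{1}{-20476 - 48560} = \frac{1}{-69036} = - \frac{1}{69036}$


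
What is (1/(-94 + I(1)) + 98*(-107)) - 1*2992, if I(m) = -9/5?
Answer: -6455967/479 ≈ -13478.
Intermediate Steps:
I(m) = -9/5 (I(m) = -9*⅕ = -9/5)
(1/(-94 + I(1)) + 98*(-107)) - 1*2992 = (1/(-94 - 9/5) + 98*(-107)) - 1*2992 = (1/(-479/5) - 10486) - 2992 = (-5/479 - 10486) - 2992 = -5022799/479 - 2992 = -6455967/479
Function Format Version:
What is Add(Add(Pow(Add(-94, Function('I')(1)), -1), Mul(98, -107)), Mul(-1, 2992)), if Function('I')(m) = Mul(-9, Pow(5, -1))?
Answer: Rational(-6455967, 479) ≈ -13478.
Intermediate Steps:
Function('I')(m) = Rational(-9, 5) (Function('I')(m) = Mul(-9, Rational(1, 5)) = Rational(-9, 5))
Add(Add(Pow(Add(-94, Function('I')(1)), -1), Mul(98, -107)), Mul(-1, 2992)) = Add(Add(Pow(Add(-94, Rational(-9, 5)), -1), Mul(98, -107)), Mul(-1, 2992)) = Add(Add(Pow(Rational(-479, 5), -1), -10486), -2992) = Add(Add(Rational(-5, 479), -10486), -2992) = Add(Rational(-5022799, 479), -2992) = Rational(-6455967, 479)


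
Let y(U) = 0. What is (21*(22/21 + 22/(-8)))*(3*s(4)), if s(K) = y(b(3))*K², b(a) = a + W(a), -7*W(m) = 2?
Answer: 0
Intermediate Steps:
W(m) = -2/7 (W(m) = -⅐*2 = -2/7)
b(a) = -2/7 + a (b(a) = a - 2/7 = -2/7 + a)
s(K) = 0 (s(K) = 0*K² = 0)
(21*(22/21 + 22/(-8)))*(3*s(4)) = (21*(22/21 + 22/(-8)))*(3*0) = (21*(22*(1/21) + 22*(-⅛)))*0 = (21*(22/21 - 11/4))*0 = (21*(-143/84))*0 = -143/4*0 = 0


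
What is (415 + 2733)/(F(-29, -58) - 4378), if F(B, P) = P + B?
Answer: -3148/4465 ≈ -0.70504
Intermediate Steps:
F(B, P) = B + P
(415 + 2733)/(F(-29, -58) - 4378) = (415 + 2733)/((-29 - 58) - 4378) = 3148/(-87 - 4378) = 3148/(-4465) = 3148*(-1/4465) = -3148/4465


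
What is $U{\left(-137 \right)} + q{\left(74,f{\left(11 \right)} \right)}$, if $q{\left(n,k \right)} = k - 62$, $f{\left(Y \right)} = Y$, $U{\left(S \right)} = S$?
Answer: $-188$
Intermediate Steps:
$q{\left(n,k \right)} = -62 + k$
$U{\left(-137 \right)} + q{\left(74,f{\left(11 \right)} \right)} = -137 + \left(-62 + 11\right) = -137 - 51 = -188$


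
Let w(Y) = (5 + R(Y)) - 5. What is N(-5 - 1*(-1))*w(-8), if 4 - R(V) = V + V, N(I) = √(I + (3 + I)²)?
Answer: 20*I*√3 ≈ 34.641*I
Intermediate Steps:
R(V) = 4 - 2*V (R(V) = 4 - (V + V) = 4 - 2*V)
w(Y) = 4 - 2*Y (w(Y) = (5 + (4 - 2*Y)) - 5 = (9 - 2*Y) - 5 = 4 - 2*Y)
N(-5 - 1*(-1))*w(-8) = √((-5 - 1*(-1)) + (3 + (-5 - 1*(-1)))²)*(4 - 2*(-8)) = √((-5 + 1) + (3 + (-5 + 1))²)*(4 + 16) = √(-4 + (3 - 4)²)*20 = √(-4 + (-1)²)*20 = √(-4 + 1)*20 = √(-3)*20 = (I*√3)*20 = 20*I*√3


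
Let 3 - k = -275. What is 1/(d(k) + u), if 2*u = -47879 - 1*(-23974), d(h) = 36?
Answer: -2/23833 ≈ -8.3917e-5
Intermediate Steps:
k = 278 (k = 3 - 1*(-275) = 3 + 275 = 278)
u = -23905/2 (u = (-47879 - 1*(-23974))/2 = (-47879 + 23974)/2 = (½)*(-23905) = -23905/2 ≈ -11953.)
1/(d(k) + u) = 1/(36 - 23905/2) = 1/(-23833/2) = -2/23833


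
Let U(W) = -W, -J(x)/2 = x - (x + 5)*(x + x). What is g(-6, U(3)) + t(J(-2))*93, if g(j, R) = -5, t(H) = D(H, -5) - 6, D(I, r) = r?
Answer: -1028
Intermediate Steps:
J(x) = -2*x + 4*x*(5 + x) (J(x) = -2*(x - (x + 5)*(x + x)) = -2*(x - (5 + x)*2*x) = -2*(x - 2*x*(5 + x)) = -2*x + 4*x*(5 + x))
t(H) = -11 (t(H) = -5 - 6 = -11)
g(-6, U(3)) + t(J(-2))*93 = -5 - 11*93 = -5 - 1023 = -1028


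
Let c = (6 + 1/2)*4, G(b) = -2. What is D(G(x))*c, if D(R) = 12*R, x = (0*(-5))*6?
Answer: -624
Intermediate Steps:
x = 0 (x = 0*6 = 0)
c = 26 (c = (6 + ½)*4 = (13/2)*4 = 26)
D(G(x))*c = (12*(-2))*26 = -24*26 = -624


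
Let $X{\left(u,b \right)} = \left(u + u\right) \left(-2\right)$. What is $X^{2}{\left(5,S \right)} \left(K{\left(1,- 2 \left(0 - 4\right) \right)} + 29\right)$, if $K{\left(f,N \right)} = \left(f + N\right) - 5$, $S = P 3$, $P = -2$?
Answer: $13200$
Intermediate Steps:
$S = -6$ ($S = \left(-2\right) 3 = -6$)
$X{\left(u,b \right)} = - 4 u$ ($X{\left(u,b \right)} = 2 u \left(-2\right) = - 4 u$)
$K{\left(f,N \right)} = -5 + N + f$ ($K{\left(f,N \right)} = \left(N + f\right) - 5 = -5 + N + f$)
$X^{2}{\left(5,S \right)} \left(K{\left(1,- 2 \left(0 - 4\right) \right)} + 29\right) = \left(\left(-4\right) 5\right)^{2} \left(\left(-5 - 2 \left(0 - 4\right) + 1\right) + 29\right) = \left(-20\right)^{2} \left(\left(-5 - -8 + 1\right) + 29\right) = 400 \left(\left(-5 + 8 + 1\right) + 29\right) = 400 \left(4 + 29\right) = 400 \cdot 33 = 13200$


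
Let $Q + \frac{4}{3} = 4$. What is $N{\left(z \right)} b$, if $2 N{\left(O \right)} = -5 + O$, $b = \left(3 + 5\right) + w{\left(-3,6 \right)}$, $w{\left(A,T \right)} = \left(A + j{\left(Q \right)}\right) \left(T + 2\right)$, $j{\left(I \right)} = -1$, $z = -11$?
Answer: $192$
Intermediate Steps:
$Q = \frac{8}{3}$ ($Q = - \frac{4}{3} + 4 = \frac{8}{3} \approx 2.6667$)
$w{\left(A,T \right)} = \left(-1 + A\right) \left(2 + T\right)$ ($w{\left(A,T \right)} = \left(A - 1\right) \left(T + 2\right) = \left(-1 + A\right) \left(2 + T\right)$)
$b = -24$ ($b = \left(3 + 5\right) - 32 = 8 - 32 = -24$)
$N{\left(O \right)} = - \frac{5}{2} + \frac{O}{2}$ ($N{\left(O \right)} = \frac{-5 + O}{2} = - \frac{5}{2} + \frac{O}{2}$)
$N{\left(z \right)} b = \left(- \frac{5}{2} + \frac{1}{2} \left(-11\right)\right) \left(-24\right) = \left(- \frac{5}{2} - \frac{11}{2}\right) \left(-24\right) = \left(-8\right) \left(-24\right) = 192$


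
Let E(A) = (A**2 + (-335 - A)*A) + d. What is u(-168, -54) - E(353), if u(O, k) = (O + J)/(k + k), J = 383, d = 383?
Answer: 12729961/108 ≈ 1.1787e+5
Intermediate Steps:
E(A) = 383 + A**2 + A*(-335 - A) (E(A) = (A**2 + (-335 - A)*A) + 383 = (A**2 + A*(-335 - A)) + 383 = 383 + A**2 + A*(-335 - A))
u(O, k) = (383 + O)/(2*k) (u(O, k) = (O + 383)/(k + k) = (383 + O)/((2*k)) = (383 + O)*(1/(2*k)) = (383 + O)/(2*k))
u(-168, -54) - E(353) = (1/2)*(383 - 168)/(-54) - (383 - 335*353) = (1/2)*(-1/54)*215 - (383 - 118255) = -215/108 - 1*(-117872) = -215/108 + 117872 = 12729961/108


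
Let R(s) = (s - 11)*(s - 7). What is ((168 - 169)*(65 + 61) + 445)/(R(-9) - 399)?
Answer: -319/79 ≈ -4.0380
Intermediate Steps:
R(s) = (-11 + s)*(-7 + s)
((168 - 169)*(65 + 61) + 445)/(R(-9) - 399) = ((168 - 169)*(65 + 61) + 445)/((77 + (-9)² - 18*(-9)) - 399) = (-1*126 + 445)/((77 + 81 + 162) - 399) = (-126 + 445)/(320 - 399) = 319/(-79) = 319*(-1/79) = -319/79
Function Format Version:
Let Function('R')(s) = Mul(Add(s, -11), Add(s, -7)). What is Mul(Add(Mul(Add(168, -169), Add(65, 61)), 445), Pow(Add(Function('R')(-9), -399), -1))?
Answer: Rational(-319, 79) ≈ -4.0380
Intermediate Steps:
Function('R')(s) = Mul(Add(-11, s), Add(-7, s))
Mul(Add(Mul(Add(168, -169), Add(65, 61)), 445), Pow(Add(Function('R')(-9), -399), -1)) = Mul(Add(Mul(Add(168, -169), Add(65, 61)), 445), Pow(Add(Add(77, Pow(-9, 2), Mul(-18, -9)), -399), -1)) = Mul(Add(Mul(-1, 126), 445), Pow(Add(Add(77, 81, 162), -399), -1)) = Mul(Add(-126, 445), Pow(Add(320, -399), -1)) = Mul(319, Pow(-79, -1)) = Mul(319, Rational(-1, 79)) = Rational(-319, 79)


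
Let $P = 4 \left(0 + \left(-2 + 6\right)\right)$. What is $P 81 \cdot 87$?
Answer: $112752$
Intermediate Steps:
$P = 16$ ($P = 4 \left(0 + 4\right) = 4 \cdot 4 = 16$)
$P 81 \cdot 87 = 16 \cdot 81 \cdot 87 = 1296 \cdot 87 = 112752$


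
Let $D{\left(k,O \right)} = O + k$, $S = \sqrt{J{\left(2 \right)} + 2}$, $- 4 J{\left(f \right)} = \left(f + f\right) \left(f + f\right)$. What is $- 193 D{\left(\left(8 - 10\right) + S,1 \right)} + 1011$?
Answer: $1204 - 193 i \sqrt{2} \approx 1204.0 - 272.94 i$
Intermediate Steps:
$J{\left(f \right)} = - f^{2}$ ($J{\left(f \right)} = - \frac{\left(f + f\right) \left(f + f\right)}{4} = - \frac{2 f 2 f}{4} = - \frac{4 f^{2}}{4} = - f^{2}$)
$S = i \sqrt{2}$ ($S = \sqrt{- 2^{2} + 2} = \sqrt{\left(-1\right) 4 + 2} = \sqrt{-4 + 2} = \sqrt{-2} = i \sqrt{2} \approx 1.4142 i$)
$- 193 D{\left(\left(8 - 10\right) + S,1 \right)} + 1011 = - 193 \left(1 + \left(\left(8 - 10\right) + i \sqrt{2}\right)\right) + 1011 = - 193 \left(1 - \left(2 - i \sqrt{2}\right)\right) + 1011 = - 193 \left(-1 + i \sqrt{2}\right) + 1011 = \left(193 - 193 i \sqrt{2}\right) + 1011 = 1204 - 193 i \sqrt{2}$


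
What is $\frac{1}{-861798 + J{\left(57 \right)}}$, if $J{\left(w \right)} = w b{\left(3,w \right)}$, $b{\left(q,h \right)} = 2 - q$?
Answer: $- \frac{1}{861855} \approx -1.1603 \cdot 10^{-6}$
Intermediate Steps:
$J{\left(w \right)} = - w$ ($J{\left(w \right)} = w \left(2 - 3\right) = w \left(-1\right) = - w$)
$\frac{1}{-861798 + J{\left(57 \right)}} = \frac{1}{-861798 - 57} = \frac{1}{-861855} = - \frac{1}{861855}$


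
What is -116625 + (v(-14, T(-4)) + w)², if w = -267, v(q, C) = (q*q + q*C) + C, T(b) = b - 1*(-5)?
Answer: -109569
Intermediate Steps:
T(b) = 5 + b (T(b) = b + 5 = 5 + b)
v(q, C) = C + q² + C*q (v(q, C) = (q² + C*q) + C = C + q² + C*q)
-116625 + (v(-14, T(-4)) + w)² = -116625 + (((5 - 4) + (-14)² + (5 - 4)*(-14)) - 267)² = -116625 + ((1 + 196 + 1*(-14)) - 267)² = -116625 + ((1 + 196 - 14) - 267)² = -116625 + (183 - 267)² = -116625 + (-84)² = -116625 + 7056 = -109569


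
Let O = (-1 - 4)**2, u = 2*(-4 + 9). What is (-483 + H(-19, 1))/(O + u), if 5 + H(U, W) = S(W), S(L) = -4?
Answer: -492/35 ≈ -14.057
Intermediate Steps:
H(U, W) = -9 (H(U, W) = -5 - 4 = -9)
u = 10 (u = 2*5 = 10)
O = 25 (O = (-5)**2 = 25)
(-483 + H(-19, 1))/(O + u) = (-483 - 9)/(25 + 10) = -492/35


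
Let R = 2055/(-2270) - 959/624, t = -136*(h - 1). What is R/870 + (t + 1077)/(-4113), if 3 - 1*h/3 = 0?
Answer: -1493737/11263565664 ≈ -0.00013262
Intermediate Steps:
h = 9 (h = 9 - 3*0 = 9 + 0 = 9)
t = -1088 (t = -136*(9 - 1) = -136*8 = -1088)
R = -345925/141648 (R = 2055*(-1/2270) - 959*1/624 = -411/454 - 959/624 = -345925/141648 ≈ -2.4421)
R/870 + (t + 1077)/(-4113) = -345925/141648/870 + (-1088 + 1077)/(-4113) = -345925/141648*1/870 - 11*(-1/4113) = -69185/24646752 + 11/4113 = -1493737/11263565664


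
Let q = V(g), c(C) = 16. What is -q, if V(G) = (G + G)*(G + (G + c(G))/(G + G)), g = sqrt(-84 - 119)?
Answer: 390 - I*sqrt(203) ≈ 390.0 - 14.248*I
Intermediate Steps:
g = I*sqrt(203) (g = sqrt(-203) = I*sqrt(203) ≈ 14.248*I)
V(G) = 2*G*(G + (16 + G)/(2*G)) (V(G) = (G + G)*(G + (G + 16)/(G + G)) = (2*G)*(G + (16 + G)/((2*G))) = (2*G)*(G + (16 + G)*(1/(2*G))) = (2*G)*(G + (16 + G)/(2*G)) = 2*G*(G + (16 + G)/(2*G)))
q = -390 + I*sqrt(203) (q = 16 + I*sqrt(203) + 2*(I*sqrt(203))**2 = 16 + I*sqrt(203) + 2*(-203) = 16 + I*sqrt(203) - 406 = -390 + I*sqrt(203) ≈ -390.0 + 14.248*I)
-q = -(-390 + I*sqrt(203)) = 390 - I*sqrt(203)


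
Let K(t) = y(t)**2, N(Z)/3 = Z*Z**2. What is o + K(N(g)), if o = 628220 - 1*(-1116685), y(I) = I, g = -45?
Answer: 74735635530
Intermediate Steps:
N(Z) = 3*Z**3 (N(Z) = 3*(Z*Z**2) = 3*Z**3)
K(t) = t**2
o = 1744905 (o = 628220 + 1116685 = 1744905)
o + K(N(g)) = 1744905 + (3*(-45)**3)**2 = 1744905 + (3*(-91125))**2 = 1744905 + (-273375)**2 = 1744905 + 74733890625 = 74735635530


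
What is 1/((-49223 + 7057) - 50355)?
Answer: -1/92521 ≈ -1.0808e-5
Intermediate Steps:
1/((-49223 + 7057) - 50355) = 1/(-42166 - 50355) = 1/(-92521) = -1/92521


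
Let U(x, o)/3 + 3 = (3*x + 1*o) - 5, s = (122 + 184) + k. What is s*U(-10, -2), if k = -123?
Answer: -21960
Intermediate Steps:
s = 183 (s = (122 + 184) - 123 = 306 - 123 = 183)
U(x, o) = -24 + 3*o + 9*x (U(x, o) = -9 + 3*((3*x + 1*o) - 5) = -9 + 3*((3*x + o) - 5) = -9 + 3*((o + 3*x) - 5) = -9 + 3*(-5 + o + 3*x) = -9 + (-15 + 3*o + 9*x) = -24 + 3*o + 9*x)
s*U(-10, -2) = 183*(-24 + 3*(-2) + 9*(-10)) = 183*(-24 - 6 - 90) = 183*(-120) = -21960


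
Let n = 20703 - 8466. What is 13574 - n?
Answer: 1337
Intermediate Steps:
n = 12237
13574 - n = 13574 - 1*12237 = 13574 - 12237 = 1337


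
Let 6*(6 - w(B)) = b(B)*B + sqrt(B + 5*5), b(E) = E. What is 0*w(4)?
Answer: 0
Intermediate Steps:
w(B) = 6 - B**2/6 - sqrt(25 + B)/6 (w(B) = 6 - (B*B + sqrt(B + 5*5))/6 = 6 - (B**2 + sqrt(B + 25))/6 = 6 - (B**2 + sqrt(25 + B))/6 = 6 + (-B**2/6 - sqrt(25 + B)/6) = 6 - B**2/6 - sqrt(25 + B)/6)
0*w(4) = 0*(6 - 1/6*4**2 - sqrt(25 + 4)/6) = 0*(6 - 1/6*16 - sqrt(29)/6) = 0*(6 - 8/3 - sqrt(29)/6) = 0*(10/3 - sqrt(29)/6) = 0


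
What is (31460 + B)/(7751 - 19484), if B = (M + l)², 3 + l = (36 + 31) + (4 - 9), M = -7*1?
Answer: -11388/3911 ≈ -2.9118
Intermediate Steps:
M = -7
l = 59 (l = -3 + ((36 + 31) + (4 - 9)) = -3 + (67 - 5) = -3 + 62 = 59)
B = 2704 (B = (-7 + 59)² = 52² = 2704)
(31460 + B)/(7751 - 19484) = (31460 + 2704)/(7751 - 19484) = 34164/(-11733) = 34164*(-1/11733) = -11388/3911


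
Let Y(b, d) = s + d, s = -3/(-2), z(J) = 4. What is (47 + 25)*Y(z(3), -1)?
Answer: 36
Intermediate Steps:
s = 3/2 (s = -3*(-½) = 3/2 ≈ 1.5000)
Y(b, d) = 3/2 + d
(47 + 25)*Y(z(3), -1) = (47 + 25)*(3/2 - 1) = 72*(½) = 36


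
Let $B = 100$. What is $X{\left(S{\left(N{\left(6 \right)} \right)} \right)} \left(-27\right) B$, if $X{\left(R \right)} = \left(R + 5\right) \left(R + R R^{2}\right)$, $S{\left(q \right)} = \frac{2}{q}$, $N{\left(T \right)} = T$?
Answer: $- \frac{16000}{3} \approx -5333.3$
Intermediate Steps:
$X{\left(R \right)} = \left(5 + R\right) \left(R + R^{3}\right)$
$X{\left(S{\left(N{\left(6 \right)} \right)} \right)} \left(-27\right) B = \frac{2}{6} \left(5 + \frac{2}{6} + \left(\frac{2}{6}\right)^{3} + 5 \left(\frac{2}{6}\right)^{2}\right) \left(-27\right) 100 = 2 \cdot \frac{1}{6} \left(5 + 2 \cdot \frac{1}{6} + \left(2 \cdot \frac{1}{6}\right)^{3} + 5 \left(2 \cdot \frac{1}{6}\right)^{2}\right) \left(-27\right) 100 = \frac{5 + \frac{1}{3} + \left(\frac{1}{3}\right)^{3} + \frac{5}{9}}{3} \left(-27\right) 100 = \frac{5 + \frac{1}{3} + \frac{1}{27} + 5 \cdot \frac{1}{9}}{3} \left(-27\right) 100 = \frac{5 + \frac{1}{3} + \frac{1}{27} + \frac{5}{9}}{3} \left(-27\right) 100 = \frac{1}{3} \cdot \frac{160}{27} \left(-27\right) 100 = \frac{160}{81} \left(-27\right) 100 = \left(- \frac{160}{3}\right) 100 = - \frac{16000}{3}$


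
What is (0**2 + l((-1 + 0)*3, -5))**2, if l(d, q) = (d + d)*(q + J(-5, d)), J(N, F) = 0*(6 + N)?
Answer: 900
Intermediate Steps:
J(N, F) = 0
l(d, q) = 2*d*q (l(d, q) = (d + d)*(q + 0) = (2*d)*q = 2*d*q)
(0**2 + l((-1 + 0)*3, -5))**2 = (0**2 + 2*((-1 + 0)*3)*(-5))**2 = (0 + 2*(-1*3)*(-5))**2 = (0 + 2*(-3)*(-5))**2 = (0 + 30)**2 = 30**2 = 900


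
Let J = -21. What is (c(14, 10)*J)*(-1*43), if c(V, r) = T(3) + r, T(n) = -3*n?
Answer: 903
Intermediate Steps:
c(V, r) = -9 + r (c(V, r) = -3*3 + r = -9 + r)
(c(14, 10)*J)*(-1*43) = ((-9 + 10)*(-21))*(-1*43) = (1*(-21))*(-43) = -21*(-43) = 903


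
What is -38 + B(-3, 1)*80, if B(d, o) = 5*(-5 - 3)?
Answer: -3238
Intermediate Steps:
B(d, o) = -40 (B(d, o) = 5*(-8) = -40)
-38 + B(-3, 1)*80 = -38 - 40*80 = -38 - 3200 = -3238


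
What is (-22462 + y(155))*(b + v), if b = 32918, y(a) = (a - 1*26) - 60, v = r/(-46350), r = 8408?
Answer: -17082957897278/23175 ≈ -7.3713e+8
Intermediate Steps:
v = -4204/23175 (v = 8408/(-46350) = 8408*(-1/46350) = -4204/23175 ≈ -0.18140)
y(a) = -86 + a (y(a) = (a - 26) - 60 = (-26 + a) - 60 = -86 + a)
(-22462 + y(155))*(b + v) = (-22462 + (-86 + 155))*(32918 - 4204/23175) = (-22462 + 69)*(762870446/23175) = -22393*762870446/23175 = -17082957897278/23175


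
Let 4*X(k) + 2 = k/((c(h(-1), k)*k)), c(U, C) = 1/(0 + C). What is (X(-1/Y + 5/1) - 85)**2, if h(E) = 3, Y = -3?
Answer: 255025/36 ≈ 7084.0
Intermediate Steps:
c(U, C) = 1/C
X(k) = -1/2 + k/4 (X(k) = -1/2 + (k/((k/k)))/4 = -1/2 + (k/1)/4 = -1/2 + (k*1)/4 = -1/2 + k/4)
(X(-1/Y + 5/1) - 85)**2 = ((-1/2 + (-1/(-3) + 5/1)/4) - 85)**2 = ((-1/2 + (-1*(-1/3) + 5*1)/4) - 85)**2 = ((-1/2 + (1/3 + 5)/4) - 85)**2 = ((-1/2 + (1/4)*(16/3)) - 85)**2 = ((-1/2 + 4/3) - 85)**2 = (5/6 - 85)**2 = (-505/6)**2 = 255025/36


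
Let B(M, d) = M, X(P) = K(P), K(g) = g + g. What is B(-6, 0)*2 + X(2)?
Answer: -8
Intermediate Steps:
K(g) = 2*g
X(P) = 2*P
B(-6, 0)*2 + X(2) = -6*2 + 2*2 = -12 + 4 = -8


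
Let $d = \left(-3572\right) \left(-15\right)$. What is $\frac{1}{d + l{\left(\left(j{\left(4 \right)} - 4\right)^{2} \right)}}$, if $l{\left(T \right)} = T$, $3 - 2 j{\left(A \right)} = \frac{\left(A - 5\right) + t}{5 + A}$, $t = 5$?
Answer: $\frac{324}{17362321} \approx 1.8661 \cdot 10^{-5}$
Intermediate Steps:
$j{\left(A \right)} = \frac{3}{2} - \frac{A}{2 \left(5 + A\right)}$ ($j{\left(A \right)} = \frac{3}{2} - \frac{\left(\left(A - 5\right) + 5\right) \frac{1}{5 + A}}{2} = \frac{3}{2} - \frac{\left(\left(-5 + A\right) + 5\right) \frac{1}{5 + A}}{2} = \frac{3}{2} - \frac{A \frac{1}{5 + A}}{2} = \frac{3}{2} - \frac{A}{2 \left(5 + A\right)}$)
$d = 53580$
$\frac{1}{d + l{\left(\left(j{\left(4 \right)} - 4\right)^{2} \right)}} = \frac{1}{53580 + \left(\frac{\frac{15}{2} + 4}{5 + 4} - 4\right)^{2}} = \frac{1}{53580 + \left(\frac{1}{9} \cdot \frac{23}{2} - 4\right)^{2}} = \frac{1}{53580 + \left(\frac{23}{18} - 4\right)^{2}} = \frac{1}{53580 + \left(- \frac{49}{18}\right)^{2}} = \frac{1}{53580 + \frac{2401}{324}} = \frac{1}{\frac{17362321}{324}} = \frac{324}{17362321}$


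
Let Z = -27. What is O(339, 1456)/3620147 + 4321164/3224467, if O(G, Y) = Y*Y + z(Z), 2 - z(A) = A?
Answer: 22479006074763/11673044536649 ≈ 1.9257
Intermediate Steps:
z(A) = 2 - A
O(G, Y) = 29 + Y² (O(G, Y) = Y*Y + (2 - 1*(-27)) = Y² + (2 + 27) = Y² + 29 = 29 + Y²)
O(339, 1456)/3620147 + 4321164/3224467 = (29 + 1456²)/3620147 + 4321164/3224467 = (29 + 2119936)*(1/3620147) + 4321164*(1/3224467) = 2119965*(1/3620147) + 4321164/3224467 = 2119965/3620147 + 4321164/3224467 = 22479006074763/11673044536649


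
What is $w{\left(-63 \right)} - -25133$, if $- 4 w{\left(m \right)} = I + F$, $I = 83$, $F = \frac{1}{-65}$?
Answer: $\frac{3264593}{130} \approx 25112.0$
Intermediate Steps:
$F = - \frac{1}{65} \approx -0.015385$
$w{\left(m \right)} = - \frac{2697}{130}$ ($w{\left(m \right)} = - \frac{83 - \frac{1}{65}}{4} = \left(- \frac{1}{4}\right) \frac{5394}{65} = - \frac{2697}{130}$)
$w{\left(-63 \right)} - -25133 = - \frac{2697}{130} - -25133 = - \frac{2697}{130} + 25133 = \frac{3264593}{130}$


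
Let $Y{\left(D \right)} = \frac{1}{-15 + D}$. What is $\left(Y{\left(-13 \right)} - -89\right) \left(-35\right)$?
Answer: $- \frac{12455}{4} \approx -3113.8$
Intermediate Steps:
$\left(Y{\left(-13 \right)} - -89\right) \left(-35\right) = \left(\frac{1}{-15 - 13} - -89\right) \left(-35\right) = \left(\frac{1}{-28} + 89\right) \left(-35\right) = \left(- \frac{1}{28} + 89\right) \left(-35\right) = \frac{2491}{28} \left(-35\right) = - \frac{12455}{4}$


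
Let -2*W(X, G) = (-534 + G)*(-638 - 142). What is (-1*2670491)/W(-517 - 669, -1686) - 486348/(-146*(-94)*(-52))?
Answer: 11186878171/2970559800 ≈ 3.7659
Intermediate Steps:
W(X, G) = -208260 + 390*G (W(X, G) = -(-534 + G)*(-638 - 142)/2 = -(-534 + G)*(-780)/2 = -(416520 - 780*G)/2 = -208260 + 390*G)
(-1*2670491)/W(-517 - 669, -1686) - 486348/(-146*(-94)*(-52)) = (-1*2670491)/(-208260 + 390*(-1686)) - 486348/(-146*(-94)*(-52)) = -2670491/(-208260 - 657540) - 486348/(13724*(-52)) = -2670491/(-865800) - 486348/(-713648) = -2670491*(-1/865800) - 486348*(-1/713648) = 2670491/865800 + 121587/178412 = 11186878171/2970559800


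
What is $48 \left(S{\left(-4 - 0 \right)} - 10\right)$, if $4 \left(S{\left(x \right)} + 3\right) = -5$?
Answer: $-684$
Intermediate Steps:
$S{\left(x \right)} = - \frac{17}{4}$ ($S{\left(x \right)} = -3 + \frac{1}{4} \left(-5\right) = -3 - \frac{5}{4} = - \frac{17}{4}$)
$48 \left(S{\left(-4 - 0 \right)} - 10\right) = 48 \left(- \frac{17}{4} - 10\right) = 48 \left(- \frac{57}{4}\right) = -684$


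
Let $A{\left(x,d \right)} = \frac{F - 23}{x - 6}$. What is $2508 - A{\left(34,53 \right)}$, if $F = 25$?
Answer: $\frac{35111}{14} \approx 2507.9$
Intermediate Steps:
$A{\left(x,d \right)} = \frac{2}{-6 + x}$ ($A{\left(x,d \right)} = \frac{25 - 23}{x - 6} = \frac{2}{-6 + x}$)
$2508 - A{\left(34,53 \right)} = 2508 - \frac{2}{-6 + 34} = 2508 - \frac{2}{28} = 2508 - 2 \cdot \frac{1}{28} = 2508 - \frac{1}{14} = \frac{35111}{14}$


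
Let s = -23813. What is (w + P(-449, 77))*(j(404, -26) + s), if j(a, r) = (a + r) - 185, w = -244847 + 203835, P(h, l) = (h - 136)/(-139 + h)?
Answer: 47465317085/49 ≈ 9.6868e+8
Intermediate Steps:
P(h, l) = (-136 + h)/(-139 + h)
w = -41012
j(a, r) = -185 + a + r
(w + P(-449, 77))*(j(404, -26) + s) = (-41012 + (-136 - 449)/(-139 - 449))*((-185 + 404 - 26) - 23813) = (-41012 - 585/(-588))*(193 - 23813) = (-41012 - 1/588*(-585))*(-23620) = (-41012 + 195/196)*(-23620) = -8038157/196*(-23620) = 47465317085/49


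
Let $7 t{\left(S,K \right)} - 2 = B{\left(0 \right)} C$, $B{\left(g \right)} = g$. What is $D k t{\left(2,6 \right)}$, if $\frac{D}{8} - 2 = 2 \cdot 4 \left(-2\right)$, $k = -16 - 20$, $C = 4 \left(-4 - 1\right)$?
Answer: $1152$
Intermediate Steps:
$C = -20$ ($C = 4 \left(-5\right) = -20$)
$k = -36$ ($k = -16 - 20 = -36$)
$t{\left(S,K \right)} = \frac{2}{7}$ ($t{\left(S,K \right)} = \frac{2}{7} + \frac{0 \left(-20\right)}{7} = \frac{2}{7} + \frac{1}{7} \cdot 0 = \frac{2}{7} + 0 = \frac{2}{7}$)
$D = -112$ ($D = 16 + 8 \cdot 2 \cdot 4 \left(-2\right) = 16 + 8 \cdot 8 \left(-2\right) = 16 + 8 \left(-16\right) = 16 - 128 = -112$)
$D k t{\left(2,6 \right)} = \left(-112\right) \left(-36\right) \frac{2}{7} = 4032 \cdot \frac{2}{7} = 1152$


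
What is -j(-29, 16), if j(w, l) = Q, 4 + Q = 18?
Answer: -14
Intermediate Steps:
Q = 14 (Q = -4 + 18 = 14)
j(w, l) = 14
-j(-29, 16) = -1*14 = -14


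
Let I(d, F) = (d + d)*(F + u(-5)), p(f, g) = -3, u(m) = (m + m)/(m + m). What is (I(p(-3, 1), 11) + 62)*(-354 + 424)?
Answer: -700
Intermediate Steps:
u(m) = 1 (u(m) = (2*m)/((2*m)) = (2*m)*(1/(2*m)) = 1)
I(d, F) = 2*d*(1 + F) (I(d, F) = (d + d)*(F + 1) = (2*d)*(1 + F) = 2*d*(1 + F))
(I(p(-3, 1), 11) + 62)*(-354 + 424) = (2*(-3)*(1 + 11) + 62)*(-354 + 424) = (2*(-3)*12 + 62)*70 = (-72 + 62)*70 = -10*70 = -700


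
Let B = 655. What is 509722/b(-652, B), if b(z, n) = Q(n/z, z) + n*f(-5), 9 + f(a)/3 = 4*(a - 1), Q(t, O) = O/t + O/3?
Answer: -1001603730/126572173 ≈ -7.9133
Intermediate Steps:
Q(t, O) = O/3 + O/t (Q(t, O) = O/t + O*(⅓) = O/t + O/3 = O/3 + O/t)
f(a) = -39 + 12*a (f(a) = -27 + 3*(4*(a - 1)) = -27 + 3*(4*(-1 + a)) = -27 + 3*(-4 + 4*a) = -27 + (-12 + 12*a) = -39 + 12*a)
b(z, n) = -99*n + z/3 + z²/n (b(z, n) = (z/3 + z/((n/z))) + n*(-39 + 12*(-5)) = (z/3 + z*(z/n)) + n*(-39 - 60) = (z/3 + z²/n) + n*(-99) = (z/3 + z²/n) - 99*n = -99*n + z/3 + z²/n)
509722/b(-652, B) = 509722/(-99*655 + (⅓)*(-652) + (-652)²/655) = 509722/(-64845 - 652/3 + (1/655)*425104) = 509722/(-64845 - 652/3 + 425104/655) = 509722/(-126572173/1965) = 509722*(-1965/126572173) = -1001603730/126572173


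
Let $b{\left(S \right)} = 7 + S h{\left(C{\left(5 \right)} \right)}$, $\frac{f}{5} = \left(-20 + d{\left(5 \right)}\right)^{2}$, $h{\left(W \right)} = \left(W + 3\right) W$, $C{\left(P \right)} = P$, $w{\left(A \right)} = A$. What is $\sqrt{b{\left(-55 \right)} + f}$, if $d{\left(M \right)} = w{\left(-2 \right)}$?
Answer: $\sqrt{227} \approx 15.067$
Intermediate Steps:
$d{\left(M \right)} = -2$
$h{\left(W \right)} = W \left(3 + W\right)$ ($h{\left(W \right)} = \left(3 + W\right) W = W \left(3 + W\right)$)
$f = 2420$ ($f = 5 \left(-20 - 2\right)^{2} = 5 \left(-22\right)^{2} = 5 \cdot 484 = 2420$)
$b{\left(S \right)} = 7 + 40 S$ ($b{\left(S \right)} = 7 + S 5 \left(3 + 5\right) = 7 + S 5 \cdot 8 = 7 + S 40 = 7 + 40 S$)
$\sqrt{b{\left(-55 \right)} + f} = \sqrt{\left(7 + 40 \left(-55\right)\right) + 2420} = \sqrt{\left(7 - 2200\right) + 2420} = \sqrt{-2193 + 2420} = \sqrt{227}$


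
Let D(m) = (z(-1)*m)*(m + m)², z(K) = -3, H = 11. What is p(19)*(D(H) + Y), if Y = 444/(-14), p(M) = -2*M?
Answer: 4256988/7 ≈ 6.0814e+5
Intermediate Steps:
D(m) = -12*m³ (D(m) = (-3*m)*(m + m)² = (-3*m)*(2*m)² = (-3*m)*(4*m²) = -12*m³)
Y = -222/7 (Y = 444*(-1/14) = -222/7 ≈ -31.714)
p(19)*(D(H) + Y) = (-2*19)*(-12*11³ - 222/7) = -38*(-12*1331 - 222/7) = -38*(-15972 - 222/7) = -38*(-112026/7) = 4256988/7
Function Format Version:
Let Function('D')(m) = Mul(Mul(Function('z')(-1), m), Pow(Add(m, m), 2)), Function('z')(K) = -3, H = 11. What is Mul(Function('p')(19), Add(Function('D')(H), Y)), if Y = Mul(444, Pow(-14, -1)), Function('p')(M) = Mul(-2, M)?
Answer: Rational(4256988, 7) ≈ 6.0814e+5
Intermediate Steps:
Function('D')(m) = Mul(-12, Pow(m, 3)) (Function('D')(m) = Mul(Mul(-3, m), Pow(Add(m, m), 2)) = Mul(Mul(-3, m), Pow(Mul(2, m), 2)) = Mul(Mul(-3, m), Mul(4, Pow(m, 2))) = Mul(-12, Pow(m, 3)))
Y = Rational(-222, 7) (Y = Mul(444, Rational(-1, 14)) = Rational(-222, 7) ≈ -31.714)
Mul(Function('p')(19), Add(Function('D')(H), Y)) = Mul(Mul(-2, 19), Add(Mul(-12, Pow(11, 3)), Rational(-222, 7))) = Mul(-38, Add(Mul(-12, 1331), Rational(-222, 7))) = Mul(-38, Add(-15972, Rational(-222, 7))) = Mul(-38, Rational(-112026, 7)) = Rational(4256988, 7)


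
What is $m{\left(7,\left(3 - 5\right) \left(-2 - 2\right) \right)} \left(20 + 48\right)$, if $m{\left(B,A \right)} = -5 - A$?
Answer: $-884$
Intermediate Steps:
$m{\left(7,\left(3 - 5\right) \left(-2 - 2\right) \right)} \left(20 + 48\right) = \left(-5 - \left(3 - 5\right) \left(-2 - 2\right)\right) \left(20 + 48\right) = \left(-5 - \left(-2\right) \left(-4\right)\right) 68 = \left(-5 - 8\right) 68 = \left(-13\right) 68 = -884$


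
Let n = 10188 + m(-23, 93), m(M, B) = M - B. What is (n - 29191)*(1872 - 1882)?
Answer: 191190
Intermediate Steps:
n = 10072 (n = 10188 + (-23 - 1*93) = 10188 + (-23 - 93) = 10188 - 116 = 10072)
(n - 29191)*(1872 - 1882) = (10072 - 29191)*(1872 - 1882) = -19119*(-10) = 191190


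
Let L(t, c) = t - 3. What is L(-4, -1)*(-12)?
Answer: 84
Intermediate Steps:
L(t, c) = -3 + t
L(-4, -1)*(-12) = (-3 - 4)*(-12) = -7*(-12) = 84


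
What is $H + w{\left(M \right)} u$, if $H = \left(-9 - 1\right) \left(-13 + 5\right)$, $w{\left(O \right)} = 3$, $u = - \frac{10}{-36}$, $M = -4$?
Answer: $\frac{485}{6} \approx 80.833$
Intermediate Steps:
$u = \frac{5}{18}$ ($u = \left(-10\right) \left(- \frac{1}{36}\right) = \frac{5}{18} \approx 0.27778$)
$H = 80$ ($H = \left(-10\right) \left(-8\right) = 80$)
$H + w{\left(M \right)} u = 80 + 3 \cdot \frac{5}{18} = 80 + \frac{5}{6} = \frac{485}{6}$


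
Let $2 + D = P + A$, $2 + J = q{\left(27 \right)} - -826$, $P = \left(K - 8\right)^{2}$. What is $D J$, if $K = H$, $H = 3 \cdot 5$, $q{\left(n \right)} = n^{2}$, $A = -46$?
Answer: $1553$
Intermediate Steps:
$H = 15$
$K = 15$
$P = 49$ ($P = \left(15 - 8\right)^{2} = 7^{2} = 49$)
$J = 1553$ ($J = -2 + \left(27^{2} - -826\right) = -2 + \left(729 + 826\right) = -2 + 1555 = 1553$)
$D = 1$ ($D = -2 + \left(49 - 46\right) = -2 + 3 = 1$)
$D J = 1 \cdot 1553 = 1553$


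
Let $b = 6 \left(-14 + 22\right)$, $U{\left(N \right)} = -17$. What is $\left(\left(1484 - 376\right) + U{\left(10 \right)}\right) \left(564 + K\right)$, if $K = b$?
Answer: $667692$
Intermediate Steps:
$b = 48$ ($b = 6 \cdot 8 = 48$)
$K = 48$
$\left(\left(1484 - 376\right) + U{\left(10 \right)}\right) \left(564 + K\right) = \left(\left(1484 - 376\right) - 17\right) \left(564 + 48\right) = \left(\left(1484 - 376\right) - 17\right) 612 = \left(1108 - 17\right) 612 = 1091 \cdot 612 = 667692$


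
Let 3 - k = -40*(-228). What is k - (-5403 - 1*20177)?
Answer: 16463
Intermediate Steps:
k = -9117 (k = 3 - (-40)*(-228) = 3 - 1*9120 = 3 - 9120 = -9117)
k - (-5403 - 1*20177) = -9117 - (-5403 - 1*20177) = -9117 - (-5403 - 20177) = -9117 - 1*(-25580) = -9117 + 25580 = 16463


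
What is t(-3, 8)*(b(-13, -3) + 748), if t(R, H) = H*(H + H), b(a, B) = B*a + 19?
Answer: 103168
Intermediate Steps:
b(a, B) = 19 + B*a
t(R, H) = 2*H² (t(R, H) = H*(2*H) = 2*H²)
t(-3, 8)*(b(-13, -3) + 748) = (2*8²)*((19 - 3*(-13)) + 748) = (2*64)*((19 + 39) + 748) = 128*(58 + 748) = 128*806 = 103168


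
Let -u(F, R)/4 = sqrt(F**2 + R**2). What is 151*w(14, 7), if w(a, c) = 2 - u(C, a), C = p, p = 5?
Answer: 302 + 604*sqrt(221) ≈ 9281.1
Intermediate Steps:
C = 5
u(F, R) = -4*sqrt(F**2 + R**2)
w(a, c) = 2 + 4*sqrt(25 + a**2) (w(a, c) = 2 - (-4)*sqrt(5**2 + a**2) = 2 - (-4)*sqrt(25 + a**2) = 2 + 4*sqrt(25 + a**2))
151*w(14, 7) = 151*(2 + 4*sqrt(25 + 14**2)) = 151*(2 + 4*sqrt(25 + 196)) = 151*(2 + 4*sqrt(221)) = 302 + 604*sqrt(221)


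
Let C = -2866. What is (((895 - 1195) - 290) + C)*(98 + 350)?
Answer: -1548288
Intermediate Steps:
(((895 - 1195) - 290) + C)*(98 + 350) = (((895 - 1195) - 290) - 2866)*(98 + 350) = ((-300 - 290) - 2866)*448 = (-590 - 2866)*448 = -3456*448 = -1548288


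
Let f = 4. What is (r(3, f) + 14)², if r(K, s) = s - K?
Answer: 225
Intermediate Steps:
(r(3, f) + 14)² = ((4 - 1*3) + 14)² = ((4 - 3) + 14)² = (1 + 14)² = 15² = 225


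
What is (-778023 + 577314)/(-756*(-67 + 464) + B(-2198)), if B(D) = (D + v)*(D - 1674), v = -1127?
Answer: -200709/12574268 ≈ -0.015962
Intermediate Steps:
B(D) = (-1674 + D)*(-1127 + D) (B(D) = (D - 1127)*(D - 1674) = (-1127 + D)*(-1674 + D) = (-1674 + D)*(-1127 + D))
(-778023 + 577314)/(-756*(-67 + 464) + B(-2198)) = (-778023 + 577314)/(-756*(-67 + 464) + (1886598 + (-2198)**2 - 2801*(-2198))) = -200709/(-756*397 + (1886598 + 4831204 + 6156598)) = -200709/(-300132 + 12874400) = -200709/12574268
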